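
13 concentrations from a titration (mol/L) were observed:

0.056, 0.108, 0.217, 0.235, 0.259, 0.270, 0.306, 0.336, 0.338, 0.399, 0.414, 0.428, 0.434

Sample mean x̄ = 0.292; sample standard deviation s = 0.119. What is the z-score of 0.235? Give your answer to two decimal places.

z = (0.235 − 0.292) / 0.119 = -0.48.

-0.48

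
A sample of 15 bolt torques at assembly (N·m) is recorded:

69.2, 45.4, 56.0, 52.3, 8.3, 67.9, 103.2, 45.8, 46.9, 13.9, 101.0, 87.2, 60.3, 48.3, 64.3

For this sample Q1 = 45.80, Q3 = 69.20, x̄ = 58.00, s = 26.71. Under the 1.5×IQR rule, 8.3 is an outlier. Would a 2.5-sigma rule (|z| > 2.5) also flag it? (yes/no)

z = (8.3 − 58.00) / 26.71 = -1.86.
|z| = 1.86 ≤ 2.5.

no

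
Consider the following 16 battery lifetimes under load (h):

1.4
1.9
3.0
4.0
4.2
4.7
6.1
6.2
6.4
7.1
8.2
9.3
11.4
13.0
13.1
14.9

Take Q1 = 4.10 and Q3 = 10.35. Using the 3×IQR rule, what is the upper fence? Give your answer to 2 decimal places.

IQR = Q3 − Q1 = 10.35 − 4.10 = 6.25.
Lower fence = Q1 − 3·IQR = 4.10 − 18.75 = -14.65.
Upper fence = Q3 + 3·IQR = 10.35 + 18.75 = 29.10.

29.10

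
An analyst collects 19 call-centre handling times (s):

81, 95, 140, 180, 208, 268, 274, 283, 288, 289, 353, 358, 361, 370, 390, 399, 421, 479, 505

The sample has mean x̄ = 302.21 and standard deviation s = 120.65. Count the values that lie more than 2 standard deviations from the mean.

Cutoffs: x̄ ± 2s = [60.91, 543.51].
Every value lies within the cutoffs.

0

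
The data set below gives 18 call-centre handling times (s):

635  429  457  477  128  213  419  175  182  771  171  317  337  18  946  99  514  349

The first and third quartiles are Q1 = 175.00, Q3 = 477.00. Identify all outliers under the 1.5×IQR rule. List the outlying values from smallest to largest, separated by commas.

946

IQR = Q3 − Q1 = 477.00 − 175.00 = 302.00.
Lower fence = Q1 − 1.5·IQR = 175.00 − 453.00 = -278.00.
Upper fence = Q3 + 1.5·IQR = 477.00 + 453.00 = 930.00.
946 > 930.00 → outlier.
All remaining values lie within [-278.00, 930.00].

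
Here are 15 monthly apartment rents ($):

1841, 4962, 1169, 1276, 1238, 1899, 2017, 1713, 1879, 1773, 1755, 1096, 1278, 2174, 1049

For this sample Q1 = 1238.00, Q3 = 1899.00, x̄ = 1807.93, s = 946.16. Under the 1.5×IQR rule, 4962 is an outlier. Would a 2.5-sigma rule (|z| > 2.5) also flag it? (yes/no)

z = (4962 − 1807.93) / 946.16 = 3.33.
|z| = 3.33 > 2.5.

yes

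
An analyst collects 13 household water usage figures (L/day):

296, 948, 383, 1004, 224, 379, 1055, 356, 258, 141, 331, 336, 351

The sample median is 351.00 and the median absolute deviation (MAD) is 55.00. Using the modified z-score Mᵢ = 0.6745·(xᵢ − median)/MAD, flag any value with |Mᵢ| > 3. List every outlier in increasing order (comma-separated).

|Mᵢ| > 3 ⇔ |xᵢ − 351.00| > 3·55.00/0.6745 = 244.63.
So outliers lie outside [106.37, 595.63].
948: M = 7.32 → outlier.
1004: M = 8.01 → outlier.
1055: M = 8.63 → outlier.

948, 1004, 1055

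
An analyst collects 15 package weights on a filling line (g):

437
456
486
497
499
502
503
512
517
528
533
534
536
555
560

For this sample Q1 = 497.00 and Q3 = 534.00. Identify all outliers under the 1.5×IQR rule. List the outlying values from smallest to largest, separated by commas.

IQR = Q3 − Q1 = 534.00 − 497.00 = 37.00.
Lower fence = Q1 − 1.5·IQR = 497.00 − 55.50 = 441.50.
Upper fence = Q3 + 1.5·IQR = 534.00 + 55.50 = 589.50.
437 < 441.50 → outlier.
All remaining values lie within [441.50, 589.50].

437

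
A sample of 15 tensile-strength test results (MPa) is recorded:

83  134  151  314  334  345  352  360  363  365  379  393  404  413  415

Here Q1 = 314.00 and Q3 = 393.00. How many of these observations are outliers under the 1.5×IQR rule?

3

IQR = 79.00; fences at 314.00 − 118.50 = 195.50 and 393.00 + 118.50 = 511.50.
Outside the cutoffs: 83, 134, 151.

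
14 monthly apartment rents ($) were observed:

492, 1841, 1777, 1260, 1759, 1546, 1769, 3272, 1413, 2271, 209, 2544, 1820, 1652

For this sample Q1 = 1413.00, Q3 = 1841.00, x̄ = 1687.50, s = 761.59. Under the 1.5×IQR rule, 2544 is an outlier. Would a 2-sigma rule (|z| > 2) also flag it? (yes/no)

no

z = (2544 − 1687.50) / 761.59 = 1.12.
|z| = 1.12 ≤ 2.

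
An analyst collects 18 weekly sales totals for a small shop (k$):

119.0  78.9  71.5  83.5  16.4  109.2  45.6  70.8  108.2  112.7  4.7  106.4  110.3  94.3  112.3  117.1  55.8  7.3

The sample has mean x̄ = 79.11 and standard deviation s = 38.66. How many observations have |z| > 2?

Cutoffs: x̄ ± 2s = [1.79, 156.43].
Every value lies within the cutoffs.

0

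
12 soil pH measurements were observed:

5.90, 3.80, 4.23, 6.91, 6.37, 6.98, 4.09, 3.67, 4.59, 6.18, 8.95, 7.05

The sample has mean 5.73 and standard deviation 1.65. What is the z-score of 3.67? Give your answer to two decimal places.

z = (3.67 − 5.73) / 1.65 = -1.25.

-1.25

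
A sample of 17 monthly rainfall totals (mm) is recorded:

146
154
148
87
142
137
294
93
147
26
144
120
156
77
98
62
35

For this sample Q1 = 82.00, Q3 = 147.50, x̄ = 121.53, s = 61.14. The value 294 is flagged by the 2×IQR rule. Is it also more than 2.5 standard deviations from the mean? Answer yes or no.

z = (294 − 121.53) / 61.14 = 2.82.
|z| = 2.82 > 2.5.

yes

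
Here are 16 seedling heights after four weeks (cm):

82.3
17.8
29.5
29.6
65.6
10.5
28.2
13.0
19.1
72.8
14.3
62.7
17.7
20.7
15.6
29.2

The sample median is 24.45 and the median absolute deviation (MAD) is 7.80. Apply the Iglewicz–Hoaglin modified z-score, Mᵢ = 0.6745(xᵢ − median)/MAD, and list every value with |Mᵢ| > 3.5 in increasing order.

65.6, 72.8, 82.3

|Mᵢ| > 3.5 ⇔ |xᵢ − 24.45| > 3.5·7.80/0.6745 = 40.47.
So outliers lie outside [-16.02, 64.92].
65.6: M = 3.56 → outlier.
72.8: M = 4.18 → outlier.
82.3: M = 5.00 → outlier.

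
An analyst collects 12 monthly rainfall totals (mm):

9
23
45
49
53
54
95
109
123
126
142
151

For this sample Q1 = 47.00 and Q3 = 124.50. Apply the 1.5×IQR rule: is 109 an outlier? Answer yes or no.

no

IQR = Q3 − Q1 = 124.50 − 47.00 = 77.50.
Lower fence = Q1 − 1.5·IQR = 47.00 − 116.25 = -69.25.
Upper fence = Q3 + 1.5·IQR = 124.50 + 116.25 = 240.75.
109 lies within [-69.25, 240.75].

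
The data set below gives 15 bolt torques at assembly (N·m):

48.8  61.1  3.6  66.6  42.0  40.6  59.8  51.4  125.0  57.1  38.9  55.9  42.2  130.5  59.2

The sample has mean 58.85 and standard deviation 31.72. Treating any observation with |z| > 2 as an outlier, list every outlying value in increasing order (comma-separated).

Cutoffs at x̄ ± 2s: 58.85 ± 2·31.72 = [-4.59, 122.29].
125.0: z = 2.09, |z| > 2 → outlier.
130.5: z = 2.26, |z| > 2 → outlier.
Every other value lies within [-4.59, 122.29].

125.0, 130.5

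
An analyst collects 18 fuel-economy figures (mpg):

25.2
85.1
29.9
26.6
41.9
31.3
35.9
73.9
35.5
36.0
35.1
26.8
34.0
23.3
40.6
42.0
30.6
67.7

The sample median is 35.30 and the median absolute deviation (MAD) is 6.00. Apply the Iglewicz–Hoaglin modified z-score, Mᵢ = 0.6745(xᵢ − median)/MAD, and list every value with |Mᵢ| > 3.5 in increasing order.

|Mᵢ| > 3.5 ⇔ |xᵢ − 35.30| > 3.5·6.00/0.6745 = 31.13.
So outliers lie outside [4.17, 66.43].
67.7: M = 3.64 → outlier.
73.9: M = 4.34 → outlier.
85.1: M = 5.60 → outlier.

67.7, 73.9, 85.1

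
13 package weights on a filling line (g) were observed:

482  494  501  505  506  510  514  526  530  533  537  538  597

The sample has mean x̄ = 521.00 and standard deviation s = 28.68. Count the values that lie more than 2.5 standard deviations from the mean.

Cutoffs: x̄ ± 2.5s = [449.30, 592.70].
Outside the cutoffs: 597.

1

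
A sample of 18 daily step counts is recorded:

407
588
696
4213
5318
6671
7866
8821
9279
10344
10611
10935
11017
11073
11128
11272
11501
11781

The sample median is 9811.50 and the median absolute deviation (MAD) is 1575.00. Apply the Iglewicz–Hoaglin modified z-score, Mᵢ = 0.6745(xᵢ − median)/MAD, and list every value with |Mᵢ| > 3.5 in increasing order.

|Mᵢ| > 3.5 ⇔ |xᵢ − 9811.50| > 3.5·1575.00/0.6745 = 8172.72.
So outliers lie outside [1638.78, 17984.22].
407: M = -4.03 → outlier.
588: M = -3.95 → outlier.
696: M = -3.90 → outlier.

407, 588, 696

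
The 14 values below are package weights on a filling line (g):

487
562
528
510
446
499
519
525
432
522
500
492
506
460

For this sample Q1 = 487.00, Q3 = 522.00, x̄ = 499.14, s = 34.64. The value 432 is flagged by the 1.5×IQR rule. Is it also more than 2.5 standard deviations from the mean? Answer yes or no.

no

z = (432 − 499.14) / 34.64 = -1.94.
|z| = 1.94 ≤ 2.5.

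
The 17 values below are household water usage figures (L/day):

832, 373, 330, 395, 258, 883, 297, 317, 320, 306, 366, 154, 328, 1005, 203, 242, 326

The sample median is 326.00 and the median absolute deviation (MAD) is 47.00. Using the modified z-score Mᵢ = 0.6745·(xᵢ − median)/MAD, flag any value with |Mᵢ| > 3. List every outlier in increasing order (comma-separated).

|Mᵢ| > 3 ⇔ |xᵢ − 326.00| > 3·47.00/0.6745 = 209.04.
So outliers lie outside [116.96, 535.04].
832: M = 7.26 → outlier.
883: M = 7.99 → outlier.
1005: M = 9.74 → outlier.

832, 883, 1005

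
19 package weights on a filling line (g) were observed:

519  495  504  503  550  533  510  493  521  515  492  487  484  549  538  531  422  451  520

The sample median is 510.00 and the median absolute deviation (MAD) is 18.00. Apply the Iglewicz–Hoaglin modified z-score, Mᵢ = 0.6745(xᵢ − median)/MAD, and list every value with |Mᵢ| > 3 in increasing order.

422

|Mᵢ| > 3 ⇔ |xᵢ − 510.00| > 3·18.00/0.6745 = 80.06.
So outliers lie outside [429.94, 590.06].
422: M = -3.30 → outlier.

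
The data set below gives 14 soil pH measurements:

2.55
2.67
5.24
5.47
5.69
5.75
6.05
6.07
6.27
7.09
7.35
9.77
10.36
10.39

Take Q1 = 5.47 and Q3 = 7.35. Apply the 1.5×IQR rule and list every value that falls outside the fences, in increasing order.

IQR = Q3 − Q1 = 7.35 − 5.47 = 1.88.
Lower fence = Q1 − 1.5·IQR = 5.47 − 2.82 = 2.65.
Upper fence = Q3 + 1.5·IQR = 7.35 + 2.82 = 10.17.
2.55 < 2.65 → outlier.
10.36 > 10.17 → outlier.
10.39 > 10.17 → outlier.
All remaining values lie within [2.65, 10.17].

2.55, 10.36, 10.39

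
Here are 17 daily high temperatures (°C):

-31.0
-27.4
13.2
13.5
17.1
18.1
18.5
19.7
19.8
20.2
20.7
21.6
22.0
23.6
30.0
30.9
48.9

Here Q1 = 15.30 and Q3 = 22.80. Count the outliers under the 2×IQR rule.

IQR = 7.50; fences at 15.30 − 15.00 = 0.30 and 22.80 + 15.00 = 37.80.
Outside the cutoffs: -31.0, -27.4, 48.9.

3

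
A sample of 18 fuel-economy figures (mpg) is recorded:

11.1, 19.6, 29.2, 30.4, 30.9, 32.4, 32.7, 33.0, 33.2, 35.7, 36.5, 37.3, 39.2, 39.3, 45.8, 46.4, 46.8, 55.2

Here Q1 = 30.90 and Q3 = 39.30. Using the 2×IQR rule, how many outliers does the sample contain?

1

IQR = 8.40; fences at 30.90 − 16.80 = 14.10 and 39.30 + 16.80 = 56.10.
Outside the cutoffs: 11.1.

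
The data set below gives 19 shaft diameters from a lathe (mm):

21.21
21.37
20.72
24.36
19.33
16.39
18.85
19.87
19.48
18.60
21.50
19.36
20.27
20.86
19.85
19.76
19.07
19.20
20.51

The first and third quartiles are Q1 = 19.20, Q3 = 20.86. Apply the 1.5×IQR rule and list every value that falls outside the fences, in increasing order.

IQR = Q3 − Q1 = 20.86 − 19.20 = 1.66.
Lower fence = Q1 − 1.5·IQR = 19.20 − 2.49 = 16.71.
Upper fence = Q3 + 1.5·IQR = 20.86 + 2.49 = 23.35.
16.39 < 16.71 → outlier.
24.36 > 23.35 → outlier.
All remaining values lie within [16.71, 23.35].

16.39, 24.36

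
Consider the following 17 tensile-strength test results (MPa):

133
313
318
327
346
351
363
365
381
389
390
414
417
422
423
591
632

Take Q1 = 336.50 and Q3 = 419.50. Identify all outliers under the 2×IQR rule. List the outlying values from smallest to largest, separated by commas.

133, 591, 632

IQR = Q3 − Q1 = 419.50 − 336.50 = 83.00.
Lower fence = Q1 − 2·IQR = 336.50 − 166.00 = 170.50.
Upper fence = Q3 + 2·IQR = 419.50 + 166.00 = 585.50.
133 < 170.50 → outlier.
591 > 585.50 → outlier.
632 > 585.50 → outlier.
All remaining values lie within [170.50, 585.50].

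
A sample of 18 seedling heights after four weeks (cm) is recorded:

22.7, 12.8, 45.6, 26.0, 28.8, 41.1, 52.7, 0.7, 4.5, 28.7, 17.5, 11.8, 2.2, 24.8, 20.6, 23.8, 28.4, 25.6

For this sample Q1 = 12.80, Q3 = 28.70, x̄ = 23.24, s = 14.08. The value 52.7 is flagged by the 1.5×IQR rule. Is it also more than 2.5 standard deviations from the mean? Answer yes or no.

no

z = (52.7 − 23.24) / 14.08 = 2.09.
|z| = 2.09 ≤ 2.5.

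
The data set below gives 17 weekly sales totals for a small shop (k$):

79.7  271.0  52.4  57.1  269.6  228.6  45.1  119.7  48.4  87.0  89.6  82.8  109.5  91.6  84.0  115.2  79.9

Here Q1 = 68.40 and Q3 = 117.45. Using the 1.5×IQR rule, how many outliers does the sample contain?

3

IQR = 49.05; fences at 68.40 − 73.575 = -5.175 and 117.45 + 73.575 = 191.025.
Outside the cutoffs: 228.6, 269.6, 271.0.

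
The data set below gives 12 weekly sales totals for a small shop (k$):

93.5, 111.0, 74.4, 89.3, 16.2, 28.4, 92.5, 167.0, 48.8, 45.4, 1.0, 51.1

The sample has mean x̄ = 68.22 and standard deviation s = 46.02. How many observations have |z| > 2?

1

Cutoffs: x̄ ± 2s = [-23.82, 160.26].
Outside the cutoffs: 167.0.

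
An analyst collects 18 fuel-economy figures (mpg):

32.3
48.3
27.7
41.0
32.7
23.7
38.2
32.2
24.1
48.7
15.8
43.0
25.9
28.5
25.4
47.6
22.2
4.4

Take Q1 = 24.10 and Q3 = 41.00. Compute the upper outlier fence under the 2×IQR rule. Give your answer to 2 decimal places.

IQR = Q3 − Q1 = 41.00 − 24.10 = 16.90.
Lower fence = Q1 − 2·IQR = 24.10 − 33.80 = -9.70.
Upper fence = Q3 + 2·IQR = 41.00 + 33.80 = 74.80.

74.80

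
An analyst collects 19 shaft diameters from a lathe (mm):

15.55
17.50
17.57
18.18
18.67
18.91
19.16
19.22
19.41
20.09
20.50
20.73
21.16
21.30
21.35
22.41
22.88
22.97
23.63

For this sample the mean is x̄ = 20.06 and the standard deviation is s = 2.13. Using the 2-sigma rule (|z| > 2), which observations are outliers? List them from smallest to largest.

Cutoffs at x̄ ± 2s: 20.06 ± 2·2.13 = [15.80, 24.32].
15.55: z = -2.12, |z| > 2 → outlier.
Every other value lies within [15.80, 24.32].

15.55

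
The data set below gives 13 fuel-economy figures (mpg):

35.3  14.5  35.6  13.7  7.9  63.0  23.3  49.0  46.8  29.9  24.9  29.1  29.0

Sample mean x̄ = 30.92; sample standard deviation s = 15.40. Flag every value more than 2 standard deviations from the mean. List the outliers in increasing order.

Cutoffs at x̄ ± 2s: 30.92 ± 2·15.40 = [0.12, 61.72].
63.0: z = 2.08, |z| > 2 → outlier.
Every other value lies within [0.12, 61.72].

63.0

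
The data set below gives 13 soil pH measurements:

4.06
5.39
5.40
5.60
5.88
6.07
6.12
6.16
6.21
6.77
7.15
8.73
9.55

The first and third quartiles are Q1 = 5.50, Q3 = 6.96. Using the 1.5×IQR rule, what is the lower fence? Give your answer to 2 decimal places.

3.31

IQR = Q3 − Q1 = 6.96 − 5.50 = 1.46.
Lower fence = Q1 − 1.5·IQR = 5.50 − 2.19 = 3.31.
Upper fence = Q3 + 1.5·IQR = 6.96 + 2.19 = 9.15.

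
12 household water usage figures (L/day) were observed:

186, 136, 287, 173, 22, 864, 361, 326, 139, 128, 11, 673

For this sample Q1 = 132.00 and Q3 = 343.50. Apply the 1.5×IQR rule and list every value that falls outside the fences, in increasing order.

IQR = Q3 − Q1 = 343.50 − 132.00 = 211.50.
Lower fence = Q1 − 1.5·IQR = 132.00 − 317.25 = -185.25.
Upper fence = Q3 + 1.5·IQR = 343.50 + 317.25 = 660.75.
673 > 660.75 → outlier.
864 > 660.75 → outlier.
All remaining values lie within [-185.25, 660.75].

673, 864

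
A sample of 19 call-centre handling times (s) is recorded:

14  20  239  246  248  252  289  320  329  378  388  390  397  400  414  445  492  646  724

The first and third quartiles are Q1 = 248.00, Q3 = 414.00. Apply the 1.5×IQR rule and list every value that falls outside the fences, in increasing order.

IQR = Q3 − Q1 = 414.00 − 248.00 = 166.00.
Lower fence = Q1 − 1.5·IQR = 248.00 − 249.00 = -1.00.
Upper fence = Q3 + 1.5·IQR = 414.00 + 249.00 = 663.00.
724 > 663.00 → outlier.
All remaining values lie within [-1.00, 663.00].

724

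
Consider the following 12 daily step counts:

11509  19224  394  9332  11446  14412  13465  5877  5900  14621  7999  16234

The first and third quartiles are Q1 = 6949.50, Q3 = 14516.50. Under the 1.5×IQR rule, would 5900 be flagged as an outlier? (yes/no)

IQR = Q3 − Q1 = 14516.50 − 6949.50 = 7567.00.
Lower fence = Q1 − 1.5·IQR = 6949.50 − 11350.50 = -4401.00.
Upper fence = Q3 + 1.5·IQR = 14516.50 + 11350.50 = 25867.00.
5900 lies within [-4401.00, 25867.00].

no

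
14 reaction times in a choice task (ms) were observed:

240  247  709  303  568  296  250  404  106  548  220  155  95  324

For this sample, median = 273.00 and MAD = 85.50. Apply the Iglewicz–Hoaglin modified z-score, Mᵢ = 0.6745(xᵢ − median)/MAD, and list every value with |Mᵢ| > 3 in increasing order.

709

|Mᵢ| > 3 ⇔ |xᵢ − 273.00| > 3·85.50/0.6745 = 380.28.
So outliers lie outside [-107.28, 653.28].
709: M = 3.44 → outlier.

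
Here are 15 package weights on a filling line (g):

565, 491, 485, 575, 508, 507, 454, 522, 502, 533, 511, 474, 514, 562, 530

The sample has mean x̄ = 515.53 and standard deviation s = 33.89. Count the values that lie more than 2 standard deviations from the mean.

0

Cutoffs: x̄ ± 2s = [447.75, 583.31].
Every value lies within the cutoffs.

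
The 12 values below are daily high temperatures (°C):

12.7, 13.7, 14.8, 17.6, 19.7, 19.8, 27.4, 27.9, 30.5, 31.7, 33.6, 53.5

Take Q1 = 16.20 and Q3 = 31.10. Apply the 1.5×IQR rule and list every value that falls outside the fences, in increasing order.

53.5

IQR = Q3 − Q1 = 31.10 − 16.20 = 14.90.
Lower fence = Q1 − 1.5·IQR = 16.20 − 22.35 = -6.15.
Upper fence = Q3 + 1.5·IQR = 31.10 + 22.35 = 53.45.
53.5 > 53.45 → outlier.
All remaining values lie within [-6.15, 53.45].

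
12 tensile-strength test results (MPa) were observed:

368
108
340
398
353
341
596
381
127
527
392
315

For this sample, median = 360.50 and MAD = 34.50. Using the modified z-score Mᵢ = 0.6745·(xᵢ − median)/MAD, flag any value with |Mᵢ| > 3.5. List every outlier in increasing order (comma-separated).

|Mᵢ| > 3.5 ⇔ |xᵢ − 360.50| > 3.5·34.50/0.6745 = 179.02.
So outliers lie outside [181.48, 539.52].
108: M = -4.94 → outlier.
127: M = -4.57 → outlier.
596: M = 4.60 → outlier.

108, 127, 596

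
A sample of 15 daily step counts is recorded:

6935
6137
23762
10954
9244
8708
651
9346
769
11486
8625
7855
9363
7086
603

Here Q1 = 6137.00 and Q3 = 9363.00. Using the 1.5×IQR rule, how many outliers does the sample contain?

4

IQR = 3226.00; fences at 6137.00 − 4839.00 = 1298.00 and 9363.00 + 4839.00 = 14202.00.
Outside the cutoffs: 603, 651, 769, 23762.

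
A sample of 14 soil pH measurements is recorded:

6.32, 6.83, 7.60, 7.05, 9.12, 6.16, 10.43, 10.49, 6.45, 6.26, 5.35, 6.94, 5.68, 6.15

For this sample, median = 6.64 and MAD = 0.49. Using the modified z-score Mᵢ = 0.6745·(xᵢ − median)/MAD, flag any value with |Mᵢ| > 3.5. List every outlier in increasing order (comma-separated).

|Mᵢ| > 3.5 ⇔ |xᵢ − 6.64| > 3.5·0.49/0.6745 = 2.54.
So outliers lie outside [4.10, 9.18].
10.43: M = 5.22 → outlier.
10.49: M = 5.30 → outlier.

10.43, 10.49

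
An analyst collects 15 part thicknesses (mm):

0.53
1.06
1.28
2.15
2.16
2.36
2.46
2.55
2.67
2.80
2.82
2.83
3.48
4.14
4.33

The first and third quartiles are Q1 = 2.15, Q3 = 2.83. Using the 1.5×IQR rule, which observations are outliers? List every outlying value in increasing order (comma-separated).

IQR = Q3 − Q1 = 2.83 − 2.15 = 0.68.
Lower fence = Q1 − 1.5·IQR = 2.15 − 1.02 = 1.13.
Upper fence = Q3 + 1.5·IQR = 2.83 + 1.02 = 3.85.
0.53 < 1.13 → outlier.
1.06 < 1.13 → outlier.
4.14 > 3.85 → outlier.
4.33 > 3.85 → outlier.
All remaining values lie within [1.13, 3.85].

0.53, 1.06, 4.14, 4.33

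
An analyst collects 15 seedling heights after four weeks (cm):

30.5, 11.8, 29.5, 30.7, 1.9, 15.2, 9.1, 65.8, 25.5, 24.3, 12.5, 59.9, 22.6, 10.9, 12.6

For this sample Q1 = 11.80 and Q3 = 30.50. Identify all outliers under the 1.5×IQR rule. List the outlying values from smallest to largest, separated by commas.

IQR = Q3 − Q1 = 30.50 − 11.80 = 18.70.
Lower fence = Q1 − 1.5·IQR = 11.80 − 28.05 = -16.25.
Upper fence = Q3 + 1.5·IQR = 30.50 + 28.05 = 58.55.
59.9 > 58.55 → outlier.
65.8 > 58.55 → outlier.
All remaining values lie within [-16.25, 58.55].

59.9, 65.8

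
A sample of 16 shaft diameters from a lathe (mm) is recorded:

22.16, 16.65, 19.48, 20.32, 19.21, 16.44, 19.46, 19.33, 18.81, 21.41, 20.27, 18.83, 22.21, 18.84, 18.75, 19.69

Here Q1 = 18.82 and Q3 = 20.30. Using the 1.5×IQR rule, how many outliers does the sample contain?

IQR = 1.48; fences at 18.82 − 2.22 = 16.60 and 20.30 + 2.22 = 22.52.
Outside the cutoffs: 16.44.

1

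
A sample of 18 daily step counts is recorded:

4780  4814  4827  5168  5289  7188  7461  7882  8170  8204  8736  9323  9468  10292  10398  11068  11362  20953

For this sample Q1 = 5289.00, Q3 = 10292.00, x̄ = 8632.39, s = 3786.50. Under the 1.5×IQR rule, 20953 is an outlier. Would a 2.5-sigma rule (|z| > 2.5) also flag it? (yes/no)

yes

z = (20953 − 8632.39) / 3786.50 = 3.25.
|z| = 3.25 > 2.5.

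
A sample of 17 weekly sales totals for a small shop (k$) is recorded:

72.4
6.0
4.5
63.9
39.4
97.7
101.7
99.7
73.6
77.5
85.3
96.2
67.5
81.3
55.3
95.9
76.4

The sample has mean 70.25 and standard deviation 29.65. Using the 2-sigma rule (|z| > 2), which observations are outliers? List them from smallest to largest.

Cutoffs at x̄ ± 2s: 70.25 ± 2·29.65 = [10.95, 129.55].
4.5: z = -2.22, |z| > 2 → outlier.
6.0: z = -2.17, |z| > 2 → outlier.
Every other value lies within [10.95, 129.55].

4.5, 6.0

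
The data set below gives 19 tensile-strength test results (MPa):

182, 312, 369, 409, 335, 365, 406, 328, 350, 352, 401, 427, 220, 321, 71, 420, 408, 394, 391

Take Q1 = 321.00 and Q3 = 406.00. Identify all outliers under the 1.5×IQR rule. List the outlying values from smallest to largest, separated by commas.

71, 182

IQR = Q3 − Q1 = 406.00 − 321.00 = 85.00.
Lower fence = Q1 − 1.5·IQR = 321.00 − 127.50 = 193.50.
Upper fence = Q3 + 1.5·IQR = 406.00 + 127.50 = 533.50.
71 < 193.50 → outlier.
182 < 193.50 → outlier.
All remaining values lie within [193.50, 533.50].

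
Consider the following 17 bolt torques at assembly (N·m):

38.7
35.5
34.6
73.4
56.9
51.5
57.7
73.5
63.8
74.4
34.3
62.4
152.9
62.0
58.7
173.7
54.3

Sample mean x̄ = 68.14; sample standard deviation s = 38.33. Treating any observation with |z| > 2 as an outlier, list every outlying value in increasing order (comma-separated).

Cutoffs at x̄ ± 2s: 68.14 ± 2·38.33 = [-8.52, 144.80].
152.9: z = 2.21, |z| > 2 → outlier.
173.7: z = 2.75, |z| > 2 → outlier.
Every other value lies within [-8.52, 144.80].

152.9, 173.7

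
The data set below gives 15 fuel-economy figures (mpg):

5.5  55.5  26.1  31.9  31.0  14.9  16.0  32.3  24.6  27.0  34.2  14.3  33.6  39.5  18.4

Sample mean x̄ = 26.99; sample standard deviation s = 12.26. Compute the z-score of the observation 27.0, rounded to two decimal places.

0.00

z = (27.0 − 26.99) / 12.26 = 0.00.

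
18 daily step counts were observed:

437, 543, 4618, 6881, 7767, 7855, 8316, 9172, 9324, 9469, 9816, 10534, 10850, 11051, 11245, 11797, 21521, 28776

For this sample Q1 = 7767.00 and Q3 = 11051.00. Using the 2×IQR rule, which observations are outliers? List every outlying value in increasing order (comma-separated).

IQR = Q3 − Q1 = 11051.00 − 7767.00 = 3284.00.
Lower fence = Q1 − 2·IQR = 7767.00 − 6568.00 = 1199.00.
Upper fence = Q3 + 2·IQR = 11051.00 + 6568.00 = 17619.00.
437 < 1199.00 → outlier.
543 < 1199.00 → outlier.
21521 > 17619.00 → outlier.
28776 > 17619.00 → outlier.
All remaining values lie within [1199.00, 17619.00].

437, 543, 21521, 28776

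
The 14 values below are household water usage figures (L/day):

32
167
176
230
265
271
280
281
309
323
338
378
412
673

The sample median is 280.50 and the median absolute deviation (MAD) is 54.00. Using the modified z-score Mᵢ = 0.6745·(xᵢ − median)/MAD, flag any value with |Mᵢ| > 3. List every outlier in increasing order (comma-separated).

|Mᵢ| > 3 ⇔ |xᵢ − 280.50| > 3·54.00/0.6745 = 240.18.
So outliers lie outside [40.32, 520.68].
32: M = -3.10 → outlier.
673: M = 4.90 → outlier.

32, 673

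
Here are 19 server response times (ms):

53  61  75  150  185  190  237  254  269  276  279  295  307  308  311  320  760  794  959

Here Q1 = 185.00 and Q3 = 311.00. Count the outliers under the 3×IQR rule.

IQR = 126.00; fences at 185.00 − 378.00 = -193.00 and 311.00 + 378.00 = 689.00.
Outside the cutoffs: 760, 794, 959.

3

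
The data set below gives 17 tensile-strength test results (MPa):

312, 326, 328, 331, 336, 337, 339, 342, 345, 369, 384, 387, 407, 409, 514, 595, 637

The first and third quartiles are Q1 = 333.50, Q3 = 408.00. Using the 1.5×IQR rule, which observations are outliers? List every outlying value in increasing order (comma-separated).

IQR = Q3 − Q1 = 408.00 − 333.50 = 74.50.
Lower fence = Q1 − 1.5·IQR = 333.50 − 111.75 = 221.75.
Upper fence = Q3 + 1.5·IQR = 408.00 + 111.75 = 519.75.
595 > 519.75 → outlier.
637 > 519.75 → outlier.
All remaining values lie within [221.75, 519.75].

595, 637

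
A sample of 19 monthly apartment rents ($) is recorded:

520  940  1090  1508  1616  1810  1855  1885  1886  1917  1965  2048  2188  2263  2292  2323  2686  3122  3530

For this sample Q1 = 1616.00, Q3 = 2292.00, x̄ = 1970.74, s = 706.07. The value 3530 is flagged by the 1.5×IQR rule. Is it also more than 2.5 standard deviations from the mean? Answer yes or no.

no

z = (3530 − 1970.74) / 706.07 = 2.21.
|z| = 2.21 ≤ 2.5.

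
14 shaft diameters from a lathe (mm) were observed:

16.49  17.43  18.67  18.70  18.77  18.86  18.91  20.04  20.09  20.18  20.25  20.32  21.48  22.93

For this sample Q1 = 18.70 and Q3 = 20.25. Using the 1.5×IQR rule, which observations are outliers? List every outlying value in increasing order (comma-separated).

IQR = Q3 − Q1 = 20.25 − 18.70 = 1.55.
Lower fence = Q1 − 1.5·IQR = 18.70 − 2.325 = 16.375.
Upper fence = Q3 + 1.5·IQR = 20.25 + 2.325 = 22.575.
22.93 > 22.575 → outlier.
All remaining values lie within [16.375, 22.575].

22.93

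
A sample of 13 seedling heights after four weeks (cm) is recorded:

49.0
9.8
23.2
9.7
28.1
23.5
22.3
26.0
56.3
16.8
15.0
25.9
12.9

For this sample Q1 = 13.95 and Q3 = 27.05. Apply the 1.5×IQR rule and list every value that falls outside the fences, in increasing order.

IQR = Q3 − Q1 = 27.05 − 13.95 = 13.10.
Lower fence = Q1 − 1.5·IQR = 13.95 − 19.65 = -5.70.
Upper fence = Q3 + 1.5·IQR = 27.05 + 19.65 = 46.70.
49.0 > 46.70 → outlier.
56.3 > 46.70 → outlier.
All remaining values lie within [-5.70, 46.70].

49.0, 56.3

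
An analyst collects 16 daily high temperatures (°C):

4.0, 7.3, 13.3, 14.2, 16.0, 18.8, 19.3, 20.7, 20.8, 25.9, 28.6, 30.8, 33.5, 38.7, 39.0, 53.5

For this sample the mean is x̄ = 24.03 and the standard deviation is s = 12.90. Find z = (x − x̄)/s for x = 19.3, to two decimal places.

-0.37

z = (19.3 − 24.03) / 12.90 = -0.37.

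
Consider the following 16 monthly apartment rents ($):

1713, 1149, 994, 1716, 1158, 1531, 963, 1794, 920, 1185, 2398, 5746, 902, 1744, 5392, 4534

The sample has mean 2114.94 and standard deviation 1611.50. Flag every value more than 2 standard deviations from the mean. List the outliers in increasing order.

5392, 5746

Cutoffs at x̄ ± 2s: 2114.94 ± 2·1611.50 = [-1108.06, 5337.94].
5392: z = 2.03, |z| > 2 → outlier.
5746: z = 2.25, |z| > 2 → outlier.
Every other value lies within [-1108.06, 5337.94].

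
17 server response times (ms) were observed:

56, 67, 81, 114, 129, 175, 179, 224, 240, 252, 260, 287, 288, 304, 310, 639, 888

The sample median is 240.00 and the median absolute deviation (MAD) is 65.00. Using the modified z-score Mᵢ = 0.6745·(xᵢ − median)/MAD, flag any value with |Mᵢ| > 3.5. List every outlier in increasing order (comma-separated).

|Mᵢ| > 3.5 ⇔ |xᵢ − 240.00| > 3.5·65.00/0.6745 = 337.29.
So outliers lie outside [-97.29, 577.29].
639: M = 4.14 → outlier.
888: M = 6.72 → outlier.

639, 888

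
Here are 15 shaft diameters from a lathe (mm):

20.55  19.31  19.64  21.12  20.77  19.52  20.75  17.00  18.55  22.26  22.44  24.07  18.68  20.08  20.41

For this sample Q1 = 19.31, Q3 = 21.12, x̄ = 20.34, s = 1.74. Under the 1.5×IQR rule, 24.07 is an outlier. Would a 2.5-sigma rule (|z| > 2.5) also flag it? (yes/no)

z = (24.07 − 20.34) / 1.74 = 2.14.
|z| = 2.14 ≤ 2.5.

no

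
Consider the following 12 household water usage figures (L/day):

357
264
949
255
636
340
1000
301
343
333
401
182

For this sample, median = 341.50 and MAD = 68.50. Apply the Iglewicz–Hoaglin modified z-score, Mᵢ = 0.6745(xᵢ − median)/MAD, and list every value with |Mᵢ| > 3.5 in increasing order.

|Mᵢ| > 3.5 ⇔ |xᵢ − 341.50| > 3.5·68.50/0.6745 = 355.45.
So outliers lie outside [-13.95, 696.95].
949: M = 5.98 → outlier.
1000: M = 6.48 → outlier.

949, 1000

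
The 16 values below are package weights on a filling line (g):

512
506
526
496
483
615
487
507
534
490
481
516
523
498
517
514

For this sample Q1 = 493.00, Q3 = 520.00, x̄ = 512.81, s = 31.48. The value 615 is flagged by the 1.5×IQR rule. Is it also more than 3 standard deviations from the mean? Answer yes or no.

z = (615 − 512.81) / 31.48 = 3.25.
|z| = 3.25 > 3.

yes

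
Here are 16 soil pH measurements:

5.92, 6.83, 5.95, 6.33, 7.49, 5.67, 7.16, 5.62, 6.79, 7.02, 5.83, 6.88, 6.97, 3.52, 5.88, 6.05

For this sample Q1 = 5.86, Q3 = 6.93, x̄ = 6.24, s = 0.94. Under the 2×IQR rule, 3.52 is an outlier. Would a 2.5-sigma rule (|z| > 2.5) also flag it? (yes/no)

yes

z = (3.52 − 6.24) / 0.94 = -2.89.
|z| = 2.89 > 2.5.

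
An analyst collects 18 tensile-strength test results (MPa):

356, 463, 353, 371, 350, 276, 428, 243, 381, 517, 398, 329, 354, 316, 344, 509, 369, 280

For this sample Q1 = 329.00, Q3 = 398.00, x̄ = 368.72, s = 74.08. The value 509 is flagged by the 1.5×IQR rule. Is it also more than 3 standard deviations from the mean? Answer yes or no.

z = (509 − 368.72) / 74.08 = 1.89.
|z| = 1.89 ≤ 3.

no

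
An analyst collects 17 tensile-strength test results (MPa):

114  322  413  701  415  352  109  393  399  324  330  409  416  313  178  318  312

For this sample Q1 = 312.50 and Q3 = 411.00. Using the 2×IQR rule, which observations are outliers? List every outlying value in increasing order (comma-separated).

IQR = Q3 − Q1 = 411.00 − 312.50 = 98.50.
Lower fence = Q1 − 2·IQR = 312.50 − 197.00 = 115.50.
Upper fence = Q3 + 2·IQR = 411.00 + 197.00 = 608.00.
109 < 115.50 → outlier.
114 < 115.50 → outlier.
701 > 608.00 → outlier.
All remaining values lie within [115.50, 608.00].

109, 114, 701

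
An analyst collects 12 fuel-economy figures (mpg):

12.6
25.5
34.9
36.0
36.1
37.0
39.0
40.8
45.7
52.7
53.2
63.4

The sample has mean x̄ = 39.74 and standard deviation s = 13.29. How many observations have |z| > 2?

1

Cutoffs: x̄ ± 2s = [13.16, 66.32].
Outside the cutoffs: 12.6.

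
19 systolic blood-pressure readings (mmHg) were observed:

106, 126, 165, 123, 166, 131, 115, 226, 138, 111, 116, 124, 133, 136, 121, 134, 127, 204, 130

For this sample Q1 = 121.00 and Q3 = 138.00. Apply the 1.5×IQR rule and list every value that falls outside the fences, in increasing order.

165, 166, 204, 226

IQR = Q3 − Q1 = 138.00 − 121.00 = 17.00.
Lower fence = Q1 − 1.5·IQR = 121.00 − 25.50 = 95.50.
Upper fence = Q3 + 1.5·IQR = 138.00 + 25.50 = 163.50.
165 > 163.50 → outlier.
166 > 163.50 → outlier.
204 > 163.50 → outlier.
226 > 163.50 → outlier.
All remaining values lie within [95.50, 163.50].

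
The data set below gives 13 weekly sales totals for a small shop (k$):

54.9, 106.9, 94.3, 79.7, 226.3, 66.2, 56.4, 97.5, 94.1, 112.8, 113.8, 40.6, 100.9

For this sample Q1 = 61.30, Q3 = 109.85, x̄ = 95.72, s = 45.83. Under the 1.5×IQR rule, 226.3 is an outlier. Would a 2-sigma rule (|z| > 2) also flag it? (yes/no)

yes

z = (226.3 − 95.72) / 45.83 = 2.85.
|z| = 2.85 > 2.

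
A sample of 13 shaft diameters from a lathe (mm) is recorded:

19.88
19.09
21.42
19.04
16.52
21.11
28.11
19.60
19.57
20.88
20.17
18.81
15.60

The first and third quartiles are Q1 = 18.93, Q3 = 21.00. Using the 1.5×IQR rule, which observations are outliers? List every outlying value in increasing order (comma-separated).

IQR = Q3 − Q1 = 21.00 − 18.93 = 2.07.
Lower fence = Q1 − 1.5·IQR = 18.93 − 3.105 = 15.825.
Upper fence = Q3 + 1.5·IQR = 21.00 + 3.105 = 24.105.
15.60 < 15.825 → outlier.
28.11 > 24.105 → outlier.
All remaining values lie within [15.825, 24.105].

15.60, 28.11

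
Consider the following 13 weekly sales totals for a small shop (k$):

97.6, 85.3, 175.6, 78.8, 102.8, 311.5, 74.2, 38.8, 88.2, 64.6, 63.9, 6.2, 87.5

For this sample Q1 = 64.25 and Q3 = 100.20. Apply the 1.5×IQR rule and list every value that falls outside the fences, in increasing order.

6.2, 175.6, 311.5

IQR = Q3 − Q1 = 100.20 − 64.25 = 35.95.
Lower fence = Q1 − 1.5·IQR = 64.25 − 53.925 = 10.325.
Upper fence = Q3 + 1.5·IQR = 100.20 + 53.925 = 154.125.
6.2 < 10.325 → outlier.
175.6 > 154.125 → outlier.
311.5 > 154.125 → outlier.
All remaining values lie within [10.325, 154.125].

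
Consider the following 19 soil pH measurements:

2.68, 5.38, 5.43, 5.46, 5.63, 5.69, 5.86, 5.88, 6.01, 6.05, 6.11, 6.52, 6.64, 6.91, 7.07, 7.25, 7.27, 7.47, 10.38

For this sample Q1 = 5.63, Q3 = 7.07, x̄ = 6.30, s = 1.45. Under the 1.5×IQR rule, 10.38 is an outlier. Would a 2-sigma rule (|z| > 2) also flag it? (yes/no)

z = (10.38 − 6.30) / 1.45 = 2.81.
|z| = 2.81 > 2.

yes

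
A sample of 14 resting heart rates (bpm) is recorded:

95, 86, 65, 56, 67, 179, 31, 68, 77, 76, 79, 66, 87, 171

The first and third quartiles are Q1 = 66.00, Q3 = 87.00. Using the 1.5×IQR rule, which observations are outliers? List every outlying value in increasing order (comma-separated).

IQR = Q3 − Q1 = 87.00 − 66.00 = 21.00.
Lower fence = Q1 − 1.5·IQR = 66.00 − 31.50 = 34.50.
Upper fence = Q3 + 1.5·IQR = 87.00 + 31.50 = 118.50.
31 < 34.50 → outlier.
171 > 118.50 → outlier.
179 > 118.50 → outlier.
All remaining values lie within [34.50, 118.50].

31, 171, 179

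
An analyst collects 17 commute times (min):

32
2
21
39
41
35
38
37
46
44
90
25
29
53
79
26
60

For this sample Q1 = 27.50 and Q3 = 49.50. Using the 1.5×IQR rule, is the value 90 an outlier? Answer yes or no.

IQR = Q3 − Q1 = 49.50 − 27.50 = 22.00.
Lower fence = Q1 − 1.5·IQR = 27.50 − 33.00 = -5.50.
Upper fence = Q3 + 1.5·IQR = 49.50 + 33.00 = 82.50.
90 lies above the upper fence.

yes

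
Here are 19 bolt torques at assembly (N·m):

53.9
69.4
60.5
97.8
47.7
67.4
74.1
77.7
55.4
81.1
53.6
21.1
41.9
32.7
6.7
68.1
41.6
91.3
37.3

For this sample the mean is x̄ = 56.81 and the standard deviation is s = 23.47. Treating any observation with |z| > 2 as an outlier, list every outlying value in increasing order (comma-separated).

Cutoffs at x̄ ± 2s: 56.81 ± 2·23.47 = [9.87, 103.75].
6.7: z = -2.14, |z| > 2 → outlier.
Every other value lies within [9.87, 103.75].

6.7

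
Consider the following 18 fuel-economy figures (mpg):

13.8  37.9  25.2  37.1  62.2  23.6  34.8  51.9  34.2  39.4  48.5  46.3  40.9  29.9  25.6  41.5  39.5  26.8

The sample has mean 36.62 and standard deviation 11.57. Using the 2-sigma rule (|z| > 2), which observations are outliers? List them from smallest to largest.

Cutoffs at x̄ ± 2s: 36.62 ± 2·11.57 = [13.48, 59.76].
62.2: z = 2.21, |z| > 2 → outlier.
Every other value lies within [13.48, 59.76].

62.2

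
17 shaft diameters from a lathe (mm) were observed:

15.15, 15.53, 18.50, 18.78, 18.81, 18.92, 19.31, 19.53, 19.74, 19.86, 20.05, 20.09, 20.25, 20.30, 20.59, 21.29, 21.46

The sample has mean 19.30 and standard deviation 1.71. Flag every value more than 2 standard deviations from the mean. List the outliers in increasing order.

15.15, 15.53

Cutoffs at x̄ ± 2s: 19.30 ± 2·1.71 = [15.88, 22.72].
15.15: z = -2.43, |z| > 2 → outlier.
15.53: z = -2.20, |z| > 2 → outlier.
Every other value lies within [15.88, 22.72].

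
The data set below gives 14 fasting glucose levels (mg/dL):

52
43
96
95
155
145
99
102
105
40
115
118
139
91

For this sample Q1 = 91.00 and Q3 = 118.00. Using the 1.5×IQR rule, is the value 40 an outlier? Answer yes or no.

yes

IQR = Q3 − Q1 = 118.00 − 91.00 = 27.00.
Lower fence = Q1 − 1.5·IQR = 91.00 − 40.50 = 50.50.
Upper fence = Q3 + 1.5·IQR = 118.00 + 40.50 = 158.50.
40 lies below the lower fence.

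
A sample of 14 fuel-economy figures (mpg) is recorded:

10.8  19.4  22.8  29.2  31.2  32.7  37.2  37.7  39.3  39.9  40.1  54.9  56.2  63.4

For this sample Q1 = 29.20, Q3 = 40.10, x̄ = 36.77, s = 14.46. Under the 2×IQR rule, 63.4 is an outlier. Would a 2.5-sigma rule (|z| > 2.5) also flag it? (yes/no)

no

z = (63.4 − 36.77) / 14.46 = 1.84.
|z| = 1.84 ≤ 2.5.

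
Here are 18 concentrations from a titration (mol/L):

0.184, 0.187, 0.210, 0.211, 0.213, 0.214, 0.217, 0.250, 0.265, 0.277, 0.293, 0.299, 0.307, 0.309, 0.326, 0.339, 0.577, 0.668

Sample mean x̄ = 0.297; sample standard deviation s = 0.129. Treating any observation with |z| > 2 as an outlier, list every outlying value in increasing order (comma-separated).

0.577, 0.668

Cutoffs at x̄ ± 2s: 0.297 ± 2·0.129 = [0.039, 0.555].
0.577: z = 2.17, |z| > 2 → outlier.
0.668: z = 2.88, |z| > 2 → outlier.
Every other value lies within [0.039, 0.555].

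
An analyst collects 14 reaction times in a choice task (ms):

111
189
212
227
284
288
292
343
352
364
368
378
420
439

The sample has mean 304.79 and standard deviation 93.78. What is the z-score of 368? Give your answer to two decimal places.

0.67

z = (368 − 304.79) / 93.78 = 0.67.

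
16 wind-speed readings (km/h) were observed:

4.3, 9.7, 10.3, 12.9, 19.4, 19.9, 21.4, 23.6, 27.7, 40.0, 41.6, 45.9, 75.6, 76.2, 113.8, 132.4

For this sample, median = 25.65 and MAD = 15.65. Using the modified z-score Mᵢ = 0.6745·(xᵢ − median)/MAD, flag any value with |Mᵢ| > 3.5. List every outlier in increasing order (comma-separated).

113.8, 132.4

|Mᵢ| > 3.5 ⇔ |xᵢ − 25.65| > 3.5·15.65/0.6745 = 81.21.
So outliers lie outside [-55.56, 106.86].
113.8: M = 3.80 → outlier.
132.4: M = 4.60 → outlier.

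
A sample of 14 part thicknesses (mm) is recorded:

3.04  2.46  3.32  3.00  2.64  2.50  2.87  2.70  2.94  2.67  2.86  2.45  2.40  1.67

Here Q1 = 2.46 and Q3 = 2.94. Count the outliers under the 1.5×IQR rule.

1

IQR = 0.48; fences at 2.46 − 0.72 = 1.74 and 2.94 + 0.72 = 3.66.
Outside the cutoffs: 1.67.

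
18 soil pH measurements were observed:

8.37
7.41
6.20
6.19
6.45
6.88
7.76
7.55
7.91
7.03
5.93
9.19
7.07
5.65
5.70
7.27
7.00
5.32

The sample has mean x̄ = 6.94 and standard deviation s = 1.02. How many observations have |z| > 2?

Cutoffs: x̄ ± 2s = [4.90, 8.98].
Outside the cutoffs: 9.19.

1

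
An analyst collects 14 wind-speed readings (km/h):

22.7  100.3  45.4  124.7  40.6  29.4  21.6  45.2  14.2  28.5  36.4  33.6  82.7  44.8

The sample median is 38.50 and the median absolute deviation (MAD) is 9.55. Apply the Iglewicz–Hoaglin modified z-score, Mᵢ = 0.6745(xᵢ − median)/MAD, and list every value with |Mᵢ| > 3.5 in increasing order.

100.3, 124.7

|Mᵢ| > 3.5 ⇔ |xᵢ − 38.50| > 3.5·9.55/0.6745 = 49.56.
So outliers lie outside [-11.06, 88.06].
100.3: M = 4.36 → outlier.
124.7: M = 6.09 → outlier.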